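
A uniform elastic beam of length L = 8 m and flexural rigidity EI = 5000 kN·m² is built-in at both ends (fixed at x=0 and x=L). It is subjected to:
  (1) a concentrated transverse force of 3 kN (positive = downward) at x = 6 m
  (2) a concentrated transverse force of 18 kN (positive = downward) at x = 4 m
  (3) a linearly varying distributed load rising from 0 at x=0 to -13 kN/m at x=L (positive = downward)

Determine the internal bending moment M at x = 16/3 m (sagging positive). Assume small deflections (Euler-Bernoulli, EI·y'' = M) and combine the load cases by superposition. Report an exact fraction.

M(16/3) = -22697/3240 kN·m

Load 1 — point force P=3 kN at a=6 m (b=L-a=2):
  M_1 = Pb²(3a+b)x/L³ - Pab²/L²  [x≤a] = 3·2²·(3·6+2)·(16/3)/8³ - 3·6·2²/8² = 11/8 kN·m
Load 2 — point force P=18 kN at a=4 m (b=L-a=4):
  M_2 = Pa²(a+3b)(L-x)/L³ - Pa²b/L²  [x>a] = 18·4²·(4+3·4)·(8-(16/3))/8³ - 18·4²·4/8² = 6 kN·m
Load 3 — triangular load w₀=-13 kN/m (0→w₀ over full span):
  M_3 = 3w₀Lx/20 - w₀L²/30 - w₀x³/(6L) = 3·(-13)·8·(16/3)/20 - (-13)·8²/30 - (-13)·(16/3)³/(6·8) = -5824/405 kN·m
Superposition: M = Σ M_i = -22697/3240 kN·m ≈ -7.005247 kN·m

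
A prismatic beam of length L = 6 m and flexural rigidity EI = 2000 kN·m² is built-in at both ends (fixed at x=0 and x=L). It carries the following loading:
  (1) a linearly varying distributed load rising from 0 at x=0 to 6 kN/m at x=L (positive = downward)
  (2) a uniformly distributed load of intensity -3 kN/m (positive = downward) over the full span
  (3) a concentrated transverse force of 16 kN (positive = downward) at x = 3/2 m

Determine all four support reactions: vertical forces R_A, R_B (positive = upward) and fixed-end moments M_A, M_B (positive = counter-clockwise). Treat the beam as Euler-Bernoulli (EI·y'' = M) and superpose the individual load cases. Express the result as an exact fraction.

R_A = 99/10 kN, M_A = 117/10 kN·m, R_B = 61/10 kN, M_B = -63/10 kN·m

Load 1 — triangular load w₀=6 kN/m (0→w₀ over full span):
  R_A = 3w₀L/20 = 3·6·6/20 = 27/5 kN
  M_A = w₀L²/30 = 6·6²/30 = 36/5 kN·m
  R_B = 7w₀L/20 = 7·6·6/20 = 63/5 kN
  M_B = -w₀L²/20 = -6·6²/20 = -54/5 kN·m
Load 2 — uniform load w=-3 kN/m over full span:
  R_A = wL/2 = (-3)·6/2 = -9 kN
  M_A = wL²/12 = (-3)·6²/12 = -9 kN·m
  R_B = wL/2 = (-3)·6/2 = -9 kN
  M_B = -wL²/12 = -(-3)·6²/12 = 9 kN·m
Load 3 — point force P=16 kN at a=3/2 m (b=L-a=9/2):
  R_A = Pb²(3a+b)/L³ = 16·(9/2)²·(3·(3/2)+(9/2))/6³ = 27/2 kN
  M_A = Pab²/L² = 16·(3/2)·(9/2)²/6² = 27/2 kN·m
  R_B = Pa²(a+3b)/L³ = 16·(3/2)²·((3/2)+3·(9/2))/6³ = 5/2 kN
  M_B = -Pa²b/L² = -16·(3/2)²·(9/2)/6² = -9/2 kN·m
Superposition: R_A = 99/10 kN, M_A = 117/10 kN·m, R_B = 61/10 kN, M_B = -63/10 kN·m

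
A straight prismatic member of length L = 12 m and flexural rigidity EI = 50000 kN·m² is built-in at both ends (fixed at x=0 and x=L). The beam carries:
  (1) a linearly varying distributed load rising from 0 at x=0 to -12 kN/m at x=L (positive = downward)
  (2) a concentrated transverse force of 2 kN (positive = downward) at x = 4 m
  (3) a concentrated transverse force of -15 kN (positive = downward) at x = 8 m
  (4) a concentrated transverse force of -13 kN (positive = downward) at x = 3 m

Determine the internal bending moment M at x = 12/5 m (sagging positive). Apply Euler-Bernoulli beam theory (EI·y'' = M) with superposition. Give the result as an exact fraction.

Load 1 — triangular load w₀=-12 kN/m (0→w₀ over full span):
  M_1 = 3w₀Lx/20 - w₀L²/30 - w₀x³/(6L) = 3·(-12)·12·(12/5)/20 - (-12)·12²/30 - (-12)·(12/5)³/(6·12) = 1008/125 kN·m
Load 2 — point force P=2 kN at a=4 m (b=L-a=8):
  M_2 = Pb²(3a+b)x/L³ - Pab²/L²  [x≤a] = 2·8²·(3·4+8)·(12/5)/12³ - 2·4·8²/12² = 0 kN·m
Load 3 — point force P=-15 kN at a=8 m (b=L-a=4):
  M_3 = Pb²(3a+b)x/L³ - Pab²/L²  [x≤a] = (-15)·4²·(3·8+4)·(12/5)/12³ - (-15)·8·4²/12² = 4 kN·m
Load 4 — point force P=-13 kN at a=3 m (b=L-a=9):
  M_4 = Pb²(3a+b)x/L³ - Pab²/L²  [x≤a] = (-13)·9²·(3·3+9)·(12/5)/12³ - (-13)·3·9²/12² = -351/80 kN·m
Superposition: M = Σ M_i = 15353/2000 kN·m ≈ 7.676500 kN·m

M(12/5) = 15353/2000 kN·m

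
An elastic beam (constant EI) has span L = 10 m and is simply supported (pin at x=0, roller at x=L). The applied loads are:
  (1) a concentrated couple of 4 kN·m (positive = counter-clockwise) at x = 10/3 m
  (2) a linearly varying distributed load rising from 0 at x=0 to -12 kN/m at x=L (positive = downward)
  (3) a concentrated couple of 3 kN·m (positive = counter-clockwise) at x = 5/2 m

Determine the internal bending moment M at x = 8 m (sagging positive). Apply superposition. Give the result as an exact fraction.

M(8) = -59 kN·m

Load 1 — applied couple M₀=4 kN·m at a=10/3 m (b=L-a=20/3):
  M_1 = M₀x/L - M₀  [x>a] = 4·8/10 - 4 = -4/5 kN·m
Load 2 — triangular load w₀=-12 kN/m (0→w₀ over full span):
  M_2 = w₀Lx/6 - w₀x³/(6L) = (-12)·10·8/6 - (-12)·8³/(6·10) = -288/5 kN·m
Load 3 — applied couple M₀=3 kN·m at a=5/2 m (b=L-a=15/2):
  M_3 = M₀x/L - M₀  [x>a] = 3·8/10 - 3 = -3/5 kN·m
Superposition: M = Σ M_i = -59 kN·m ≈ -59.000000 kN·m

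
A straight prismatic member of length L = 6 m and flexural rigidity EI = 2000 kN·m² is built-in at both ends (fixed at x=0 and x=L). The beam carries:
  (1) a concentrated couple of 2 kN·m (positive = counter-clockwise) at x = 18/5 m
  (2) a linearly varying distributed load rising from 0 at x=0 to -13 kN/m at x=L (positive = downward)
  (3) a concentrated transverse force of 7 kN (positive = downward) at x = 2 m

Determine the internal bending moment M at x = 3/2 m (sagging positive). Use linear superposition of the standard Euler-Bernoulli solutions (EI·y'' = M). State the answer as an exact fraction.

M(3/2) = 6511/7200 kN·m

Load 1 — applied couple M₀=2 kN·m at a=18/5 m (b=L-a=12/5):
  M_1 = R_Ax - M_A  [x≤a] with R_A=12/25, M_A=16/25 = (12/25)·(3/2) - (16/25) = 2/25 kN·m
Load 2 — triangular load w₀=-13 kN/m (0→w₀ over full span):
  M_2 = 3w₀Lx/20 - w₀L²/30 - w₀x³/(6L) = 3·(-13)·6·(3/2)/20 - (-13)·6²/30 - (-13)·(3/2)³/(6·6) = -117/160 kN·m
Load 3 — point force P=7 kN at a=2 m (b=L-a=4):
  M_3 = Pb²(3a+b)x/L³ - Pab²/L²  [x≤a] = 7·4²·(3·2+4)·(3/2)/6³ - 7·2·4²/6² = 14/9 kN·m
Superposition: M = Σ M_i = 6511/7200 kN·m ≈ 0.904306 kN·m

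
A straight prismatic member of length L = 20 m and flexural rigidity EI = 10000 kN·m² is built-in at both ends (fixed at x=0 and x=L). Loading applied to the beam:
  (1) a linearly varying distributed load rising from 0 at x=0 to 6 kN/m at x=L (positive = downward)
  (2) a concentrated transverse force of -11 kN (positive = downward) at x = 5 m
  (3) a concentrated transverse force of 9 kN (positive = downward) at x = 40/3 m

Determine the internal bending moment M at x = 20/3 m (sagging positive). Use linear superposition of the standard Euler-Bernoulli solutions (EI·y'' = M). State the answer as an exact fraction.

M(20/3) = 6395/432 kN·m

Load 1 — triangular load w₀=6 kN/m (0→w₀ over full span):
  M_1 = 3w₀Lx/20 - w₀L²/30 - w₀x³/(6L) = 3·6·20·(20/3)/20 - 6·20²/30 - 6·(20/3)³/(6·20) = 680/27 kN·m
Load 2 — point force P=-11 kN at a=5 m (b=L-a=15):
  M_2 = Pa²(a+3b)(L-x)/L³ - Pa²b/L²  [x>a] = (-11)·5²·(5+3·15)·(20-(20/3))/20³ - (-11)·5²·15/20² = -605/48 kN·m
Load 3 — point force P=9 kN at a=40/3 m (b=L-a=20/3):
  M_3 = Pb²(3a+b)x/L³ - Pab²/L²  [x≤a] = 9·(20/3)²·(3·(40/3)+(20/3))·(20/3)/20³ - 9·(40/3)·(20/3)²/20² = 20/9 kN·m
Superposition: M = Σ M_i = 6395/432 kN·m ≈ 14.803241 kN·m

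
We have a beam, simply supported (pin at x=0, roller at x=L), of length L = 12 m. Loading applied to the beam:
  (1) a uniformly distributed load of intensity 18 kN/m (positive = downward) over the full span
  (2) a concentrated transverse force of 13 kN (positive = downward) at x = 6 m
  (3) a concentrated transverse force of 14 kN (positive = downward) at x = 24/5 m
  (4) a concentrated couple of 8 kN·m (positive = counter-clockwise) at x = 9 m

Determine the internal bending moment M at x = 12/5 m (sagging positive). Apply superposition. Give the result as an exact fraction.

Load 1 — uniform load w=18 kN/m over full span:
  M_1 = wx(L-x)/2 = 18·(12/5)·(12-(12/5))/2 = 5184/25 kN·m
Load 2 — point force P=13 kN at a=6 m (b=L-a=6):
  M_2 = Pbx/L  [x≤a] = 13·6·(12/5)/12 = 78/5 kN·m
Load 3 — point force P=14 kN at a=24/5 m (b=L-a=36/5):
  M_3 = Pbx/L  [x≤a] = 14·(36/5)·(12/5)/12 = 504/25 kN·m
Load 4 — applied couple M₀=8 kN·m at a=9 m (b=L-a=3):
  M_4 = M₀x/L  [x≤a] = 8·(12/5)/12 = 8/5 kN·m
Superposition: M = Σ M_i = 6118/25 kN·m ≈ 244.720000 kN·m

M(12/5) = 6118/25 kN·m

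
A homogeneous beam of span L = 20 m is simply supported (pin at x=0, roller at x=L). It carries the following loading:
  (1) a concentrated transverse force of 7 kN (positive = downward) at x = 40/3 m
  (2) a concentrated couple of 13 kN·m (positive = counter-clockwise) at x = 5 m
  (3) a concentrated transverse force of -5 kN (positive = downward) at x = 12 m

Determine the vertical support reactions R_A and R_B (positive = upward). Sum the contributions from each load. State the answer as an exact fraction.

Load 1 — point force P=7 kN at a=40/3 m (b=L-a=20/3):
  R_A = Pb/L = 7·(20/3)/20 = 7/3 kN
  R_B = Pa/L = 7·(40/3)/20 = 14/3 kN
Load 2 — applied couple M₀=13 kN·m at a=5 m (b=L-a=15):
  R_A = M₀/L = 13/20 kN
  R_B = -M₀/L = -13/20 kN
Load 3 — point force P=-5 kN at a=12 m (b=L-a=8):
  R_A = Pb/L = (-5)·8/20 = -2 kN
  R_B = Pa/L = (-5)·12/20 = -3 kN
Superposition: R_A = 59/60 kN, R_B = 61/60 kN

R_A = 59/60 kN, R_B = 61/60 kN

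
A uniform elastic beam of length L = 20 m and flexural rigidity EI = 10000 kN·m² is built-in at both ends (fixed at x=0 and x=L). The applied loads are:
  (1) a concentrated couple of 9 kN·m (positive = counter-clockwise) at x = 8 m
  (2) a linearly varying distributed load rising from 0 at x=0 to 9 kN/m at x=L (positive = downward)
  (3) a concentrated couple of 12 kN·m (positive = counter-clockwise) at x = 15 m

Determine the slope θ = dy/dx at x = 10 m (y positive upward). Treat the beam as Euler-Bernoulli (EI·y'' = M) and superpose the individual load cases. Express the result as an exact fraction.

θ(10) = -753/200000 rad

Load 1 — applied couple M₀=9 kN·m at a=8 m (b=L-a=12):
  θ_1 = (R_Ax²/2 - M_Ax - M₀(x-a))/EI  [x>a] with R_A=81/125, M_A=27/25 = ((81/125)·10²/2 - (27/25)·10 - 9·(10-8))/10000 = 9/25000 rad
Load 2 — triangular load w₀=9 kN/m (0→w₀ over full span):
  θ_2 = -w₀(2x(L-x)(L-2x)(x+2L)+x²(L-x)²)/(120LEI) = -9·(2·10·(20-10)·(20-2·10)·(10+2·20)+10²·(20-10)²)/(120·20·10000) = -3/800 rad
Load 3 — applied couple M₀=12 kN·m at a=15 m (b=L-a=5):
  θ_3 = (R_Ax²/2 - M_Ax)/EI  [x≤a] with R_A=27/40, M_A=15/4 = ((27/40)·10²/2 - (15/4)·10)/10000 = -3/8000 rad
Superposition: θ = Σ θ_i = -753/200000 rad ≈ -0.003765 rad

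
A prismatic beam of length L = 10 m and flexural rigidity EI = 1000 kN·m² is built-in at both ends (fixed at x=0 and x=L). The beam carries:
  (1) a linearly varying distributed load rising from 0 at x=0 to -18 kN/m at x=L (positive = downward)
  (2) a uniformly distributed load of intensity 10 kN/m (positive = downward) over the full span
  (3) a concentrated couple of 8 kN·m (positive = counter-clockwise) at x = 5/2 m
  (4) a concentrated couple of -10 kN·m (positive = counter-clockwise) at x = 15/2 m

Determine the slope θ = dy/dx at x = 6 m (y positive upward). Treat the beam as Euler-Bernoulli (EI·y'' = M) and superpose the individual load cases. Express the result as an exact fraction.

θ(6) = 69/10000 rad

Load 1 — triangular load w₀=-18 kN/m (0→w₀ over full span):
  θ_1 = -w₀(2x(L-x)(L-2x)(x+2L)+x²(L-x)²)/(120LEI) = -(-18)·(2·6·(10-6)·(10-2·6)·(6+2·10)+6²·(10-6)²)/(120·10·1000) = -18/625 rad
Load 2 — uniform load w=10 kN/m over full span:
  θ_2 = -wx(L-x)(L-2x)/(12EI) = -10·6·(10-6)·(10-2·6)/(12·1000) = 1/25 rad
Load 3 — applied couple M₀=8 kN·m at a=5/2 m (b=L-a=15/2):
  θ_3 = (R_Ax²/2 - M_Ax - M₀(x-a))/EI  [x>a] with R_A=9/10, M_A=-3/2 = ((9/10)·6²/2 - (-3/2)·6 - 8·(6-(5/2)))/1000 = -7/2500 rad
Load 4 — applied couple M₀=-10 kN·m at a=15/2 m (b=L-a=5/2):
  θ_4 = (R_Ax²/2 - M_Ax)/EI  [x≤a] with R_A=-9/8, M_A=-25/8 = ((-9/8)·6²/2 - (-25/8)·6)/1000 = -3/2000 rad
Superposition: θ = Σ θ_i = 69/10000 rad ≈ 0.006900 rad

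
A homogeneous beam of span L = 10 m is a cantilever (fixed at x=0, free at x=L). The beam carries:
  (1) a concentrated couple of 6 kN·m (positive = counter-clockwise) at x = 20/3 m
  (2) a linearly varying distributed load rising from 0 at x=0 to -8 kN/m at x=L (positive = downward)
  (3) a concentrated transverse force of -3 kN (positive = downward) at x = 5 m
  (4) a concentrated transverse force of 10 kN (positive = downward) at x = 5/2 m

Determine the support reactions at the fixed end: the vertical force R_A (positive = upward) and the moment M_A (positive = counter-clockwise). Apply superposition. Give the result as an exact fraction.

R_A = -33 kN, M_A = -788/3 kN·m

Load 1 — applied couple M₀=6 kN·m at a=20/3 m (b=L-a=10/3):
  R_A = 0 kN
  M_A = -M₀ = -6 kN·m
Load 2 — triangular load w₀=-8 kN/m (0→w₀ over full span):
  R_A = w₀L/2 = (-8)·10/2 = -40 kN
  M_A = w₀L²/3 = (-8)·10²/3 = -800/3 kN·m
Load 3 — point force P=-3 kN at a=5 m (b=L-a=5):
  R_A = P = (-3) = -3 kN
  M_A = Pa = (-3)·5 = -15 kN·m
Load 4 — point force P=10 kN at a=5/2 m (b=L-a=15/2):
  R_A = P = 10 kN
  M_A = Pa = 10·(5/2) = 25 kN·m
Superposition: R_A = -33 kN, M_A = -788/3 kN·m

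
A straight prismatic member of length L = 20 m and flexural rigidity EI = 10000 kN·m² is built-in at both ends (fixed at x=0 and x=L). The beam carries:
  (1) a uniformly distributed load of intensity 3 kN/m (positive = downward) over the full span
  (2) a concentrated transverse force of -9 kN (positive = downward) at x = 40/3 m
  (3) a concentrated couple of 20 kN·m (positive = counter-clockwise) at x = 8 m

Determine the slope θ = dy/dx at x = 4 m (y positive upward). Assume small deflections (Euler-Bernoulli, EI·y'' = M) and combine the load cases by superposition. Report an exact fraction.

θ(4) = -1457/93750 rad

Load 1 — uniform load w=3 kN/m over full span:
  θ_1 = -wx(L-x)(L-2x)/(12EI) = -3·4·(20-4)·(20-2·4)/(12·10000) = -12/625 rad
Load 2 — point force P=-9 kN at a=40/3 m (b=L-a=20/3):
  θ_2 = -Pb²x(2aL-(3a+b)x)/(2L³EI)  [x≤a] = -(-9)·(20/3)²·4·(2·(40/3)·20-(3·(40/3)+(20/3))·4)/(2·20³·10000) = 13/3750 rad
Load 3 — applied couple M₀=20 kN·m at a=8 m (b=L-a=12):
  θ_3 = (R_Ax²/2 - M_Ax)/EI  [x≤a] with R_A=36/25, M_A=12/5 = ((36/25)·4²/2 - (12/5)·4)/10000 = 3/15625 rad
Superposition: θ = Σ θ_i = -1457/93750 rad ≈ -0.015541 rad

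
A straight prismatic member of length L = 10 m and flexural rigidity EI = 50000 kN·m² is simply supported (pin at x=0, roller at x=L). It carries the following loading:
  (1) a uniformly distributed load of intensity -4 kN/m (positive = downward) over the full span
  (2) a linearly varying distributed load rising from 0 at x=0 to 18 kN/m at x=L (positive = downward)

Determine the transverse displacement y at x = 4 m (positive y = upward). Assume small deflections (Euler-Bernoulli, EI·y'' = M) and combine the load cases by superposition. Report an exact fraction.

y(4) = -1873/156250 m

Load 1 — uniform load w=-4 kN/m over full span:
  y_1 = -wx(L³-2Lx²+x³)/(24EI) = -(-4)·4·(10³-2·10·4²+4³)/(24·50000) = 31/3125 m
Load 2 — triangular load w₀=18 kN/m (0→w₀ over full span):
  y_2 = -w₀x(7L⁴-10L²x²+3x⁴)/(360LEI) = -18·4·(7·10⁴-10·10²·4²+3·4⁴)/(360·10·50000) = -3423/156250 m
Superposition: y = Σ y_i = -1873/156250 m ≈ -0.011987 m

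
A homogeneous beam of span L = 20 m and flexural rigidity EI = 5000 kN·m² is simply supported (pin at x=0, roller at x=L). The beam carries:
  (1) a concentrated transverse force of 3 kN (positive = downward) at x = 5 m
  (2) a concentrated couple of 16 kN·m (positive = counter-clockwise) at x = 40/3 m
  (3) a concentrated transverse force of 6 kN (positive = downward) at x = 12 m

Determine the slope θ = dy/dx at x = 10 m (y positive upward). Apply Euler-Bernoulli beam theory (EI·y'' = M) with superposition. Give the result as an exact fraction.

Load 1 — point force P=3 kN at a=5 m (b=L-a=15):
  θ_1 = -Pa(2L²-6Lx+3x²+a²)/(6LEI)  [x>a] = -3·5·(2·20²-6·20·10+3·10²+5²)/(6·20·5000) = 3/1600 rad
Load 2 — applied couple M₀=16 kN·m at a=40/3 m (b=L-a=20/3):
  θ_2 = (M₀x²/(2L)+C₁)/EI  [x≤a] with C₁=M₀(3b²-L²)/(6L)=-320/9 = (16·10²/(2·20)+(-320/9))/5000 = 1/1125 rad
Load 3 — point force P=6 kN at a=12 m (b=L-a=8):
  θ_3 = -Pb(L²-b²-3x²)/(6LEI)  [x≤a] = -6·8·(20²-8²-3·10²)/(6·20·5000) = -9/3125 rad
Superposition: θ = Σ θ_i = -209/1800000 rad ≈ -0.000116 rad

θ(10) = -209/1800000 rad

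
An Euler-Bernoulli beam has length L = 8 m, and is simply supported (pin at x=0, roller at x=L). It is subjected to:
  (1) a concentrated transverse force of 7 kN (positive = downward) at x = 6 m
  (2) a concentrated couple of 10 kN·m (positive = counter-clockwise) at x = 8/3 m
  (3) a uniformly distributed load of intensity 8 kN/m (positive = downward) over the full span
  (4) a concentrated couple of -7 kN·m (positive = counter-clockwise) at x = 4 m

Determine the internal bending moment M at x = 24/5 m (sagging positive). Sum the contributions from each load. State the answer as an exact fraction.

M(24/5) = 1716/25 kN·m

Load 1 — point force P=7 kN at a=6 m (b=L-a=2):
  M_1 = Pbx/L  [x≤a] = 7·2·(24/5)/8 = 42/5 kN·m
Load 2 — applied couple M₀=10 kN·m at a=8/3 m (b=L-a=16/3):
  M_2 = M₀x/L - M₀  [x>a] = 10·(24/5)/8 - 10 = -4 kN·m
Load 3 — uniform load w=8 kN/m over full span:
  M_3 = wx(L-x)/2 = 8·(24/5)·(8-(24/5))/2 = 1536/25 kN·m
Load 4 — applied couple M₀=-7 kN·m at a=4 m (b=L-a=4):
  M_4 = M₀x/L - M₀  [x>a] = (-7)·(24/5)/8 - (-7) = 14/5 kN·m
Superposition: M = Σ M_i = 1716/25 kN·m ≈ 68.640000 kN·m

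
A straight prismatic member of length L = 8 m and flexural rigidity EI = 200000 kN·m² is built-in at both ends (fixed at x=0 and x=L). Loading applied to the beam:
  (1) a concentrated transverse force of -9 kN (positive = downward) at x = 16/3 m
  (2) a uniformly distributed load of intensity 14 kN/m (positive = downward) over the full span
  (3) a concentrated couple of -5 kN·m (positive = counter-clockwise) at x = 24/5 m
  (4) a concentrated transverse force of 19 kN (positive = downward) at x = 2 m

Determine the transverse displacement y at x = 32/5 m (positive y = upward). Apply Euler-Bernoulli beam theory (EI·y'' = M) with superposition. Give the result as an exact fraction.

y(32/5) = -83407/281250000 m

Load 1 — point force P=-9 kN at a=16/3 m (b=L-a=8/3):
  y_1 = -Pa²(L-x)²(3bL-(3b+a)(L-x))/(6L³EI)  [x>a] = -(-9)·(16/3)²·(8-(32/5))²·(3·(8/3)·8-(3·(8/3)+(16/3))·(8-(32/5)))/(6·8³·200000) = 32/703125 m
Load 2 — uniform load w=14 kN/m over full span:
  y_2 = -wx²(L-x)²/(24EI) = -14·(32/5)²·(8-(32/5))²/(24·200000) = -1792/5859375 m
Load 3 — applied couple M₀=-5 kN·m at a=24/5 m (b=L-a=16/5):
  y_3 = (R_Ax³/6 - M_Ax²/2 - M₀(x-a)²/2)/EI  [x>a] with R_A=-9/10, M_A=-8/5 = ((-9/10)·(32/5)³/6 - (-8/5)·(32/5)²/2 - (-5)·((32/5)-(24/5))²/2)/200000 = -3/3906250 m
Load 4 — point force P=19 kN at a=2 m (b=L-a=6):
  y_4 = -Pa²(L-x)²(3bL-(3b+a)(L-x))/(6L³EI)  [x>a] = -19·2²·(8-(32/5))²·(3·6·8-(3·6+2)·(8-(32/5)))/(6·8³·200000) = -133/3750000 m
Superposition: y = Σ y_i = -83407/281250000 m ≈ -0.000297 m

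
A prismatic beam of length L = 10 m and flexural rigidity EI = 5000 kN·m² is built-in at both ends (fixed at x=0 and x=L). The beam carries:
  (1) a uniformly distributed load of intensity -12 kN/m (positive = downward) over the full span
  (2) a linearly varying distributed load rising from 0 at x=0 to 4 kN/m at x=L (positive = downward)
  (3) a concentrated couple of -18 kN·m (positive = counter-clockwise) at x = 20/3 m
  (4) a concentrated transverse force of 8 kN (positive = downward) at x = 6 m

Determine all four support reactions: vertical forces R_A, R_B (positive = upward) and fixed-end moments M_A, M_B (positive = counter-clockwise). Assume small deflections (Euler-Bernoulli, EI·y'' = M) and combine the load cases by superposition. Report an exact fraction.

R_A = -6698/125 kN, M_A = -6374/75 kN·m, R_B = -4802/125 kN, M_B = 1712/25 kN·m

Load 1 — uniform load w=-12 kN/m over full span:
  R_A = wL/2 = (-12)·10/2 = -60 kN
  M_A = wL²/12 = (-12)·10²/12 = -100 kN·m
  R_B = wL/2 = (-12)·10/2 = -60 kN
  M_B = -wL²/12 = -(-12)·10²/12 = 100 kN·m
Load 2 — triangular load w₀=4 kN/m (0→w₀ over full span):
  R_A = 3w₀L/20 = 3·4·10/20 = 6 kN
  M_A = w₀L²/30 = 4·10²/30 = 40/3 kN·m
  R_B = 7w₀L/20 = 7·4·10/20 = 14 kN
  M_B = -w₀L²/20 = -4·10²/20 = -20 kN·m
Load 3 — applied couple M₀=-18 kN·m at a=20/3 m (b=L-a=10/3):
  R_A = 6M₀ab/L³ = 6·(-18)·(20/3)·(10/3)/10³ = -12/5 kN
  M_A = M₀b(2a-b)/L² = (-18)·(10/3)·(2·(20/3)-(10/3))/10² = -6 kN·m
  R_B = -6M₀ab/L³ = -6·(-18)·(20/3)·(10/3)/10³ = 12/5 kN
  M_B = M₀a(2b-a)/L² = (-18)·(20/3)·(2·(10/3)-(20/3))/10² = 0 kN·m
Load 4 — point force P=8 kN at a=6 m (b=L-a=4):
  R_A = Pb²(3a+b)/L³ = 8·4²·(3·6+4)/10³ = 352/125 kN
  M_A = Pab²/L² = 8·6·4²/10² = 192/25 kN·m
  R_B = Pa²(a+3b)/L³ = 8·6²·(6+3·4)/10³ = 648/125 kN
  M_B = -Pa²b/L² = -8·6²·4/10² = -288/25 kN·m
Superposition: R_A = -6698/125 kN, M_A = -6374/75 kN·m, R_B = -4802/125 kN, M_B = 1712/25 kN·m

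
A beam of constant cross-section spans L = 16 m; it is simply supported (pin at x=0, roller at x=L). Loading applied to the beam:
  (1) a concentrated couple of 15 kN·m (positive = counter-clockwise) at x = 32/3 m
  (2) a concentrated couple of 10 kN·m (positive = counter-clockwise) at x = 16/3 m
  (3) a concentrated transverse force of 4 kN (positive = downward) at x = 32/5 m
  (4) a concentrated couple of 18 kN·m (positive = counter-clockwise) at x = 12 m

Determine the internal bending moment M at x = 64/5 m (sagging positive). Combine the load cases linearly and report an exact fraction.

M(64/5) = -87/25 kN·m

Load 1 — applied couple M₀=15 kN·m at a=32/3 m (b=L-a=16/3):
  M_1 = M₀x/L - M₀  [x>a] = 15·(64/5)/16 - 15 = -3 kN·m
Load 2 — applied couple M₀=10 kN·m at a=16/3 m (b=L-a=32/3):
  M_2 = M₀x/L - M₀  [x>a] = 10·(64/5)/16 - 10 = -2 kN·m
Load 3 — point force P=4 kN at a=32/5 m (b=L-a=48/5):
  M_3 = Pa(L-x)/L  [x>a] = 4·(32/5)·(16-(64/5))/16 = 128/25 kN·m
Load 4 — applied couple M₀=18 kN·m at a=12 m (b=L-a=4):
  M_4 = M₀x/L - M₀  [x>a] = 18·(64/5)/16 - 18 = -18/5 kN·m
Superposition: M = Σ M_i = -87/25 kN·m ≈ -3.480000 kN·m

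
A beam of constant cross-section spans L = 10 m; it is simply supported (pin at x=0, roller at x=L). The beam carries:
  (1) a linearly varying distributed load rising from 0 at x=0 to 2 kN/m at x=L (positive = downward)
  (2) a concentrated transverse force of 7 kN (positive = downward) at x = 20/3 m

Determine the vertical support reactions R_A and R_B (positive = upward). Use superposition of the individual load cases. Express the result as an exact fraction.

Load 1 — triangular load w₀=2 kN/m (0→w₀ over full span):
  R_A = w₀L/6 = 2·10/6 = 10/3 kN
  R_B = w₀L/3 = 2·10/3 = 20/3 kN
Load 2 — point force P=7 kN at a=20/3 m (b=L-a=10/3):
  R_A = Pb/L = 7·(10/3)/10 = 7/3 kN
  R_B = Pa/L = 7·(20/3)/10 = 14/3 kN
Superposition: R_A = 17/3 kN, R_B = 34/3 kN

R_A = 17/3 kN, R_B = 34/3 kN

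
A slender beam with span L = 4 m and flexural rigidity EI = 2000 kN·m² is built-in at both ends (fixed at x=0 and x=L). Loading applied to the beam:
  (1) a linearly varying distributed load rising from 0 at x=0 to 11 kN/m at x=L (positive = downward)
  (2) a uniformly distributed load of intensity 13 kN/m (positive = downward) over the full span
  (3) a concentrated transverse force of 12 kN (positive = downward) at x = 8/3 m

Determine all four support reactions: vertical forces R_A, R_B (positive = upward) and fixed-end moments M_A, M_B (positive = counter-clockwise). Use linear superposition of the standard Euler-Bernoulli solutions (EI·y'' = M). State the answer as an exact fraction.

Load 1 — triangular load w₀=11 kN/m (0→w₀ over full span):
  R_A = 3w₀L/20 = 3·11·4/20 = 33/5 kN
  M_A = w₀L²/30 = 11·4²/30 = 88/15 kN·m
  R_B = 7w₀L/20 = 7·11·4/20 = 77/5 kN
  M_B = -w₀L²/20 = -11·4²/20 = -44/5 kN·m
Load 2 — uniform load w=13 kN/m over full span:
  R_A = wL/2 = 13·4/2 = 26 kN
  M_A = wL²/12 = 13·4²/12 = 52/3 kN·m
  R_B = wL/2 = 13·4/2 = 26 kN
  M_B = -wL²/12 = -13·4²/12 = -52/3 kN·m
Load 3 — point force P=12 kN at a=8/3 m (b=L-a=4/3):
  R_A = Pb²(3a+b)/L³ = 12·(4/3)²·(3·(8/3)+(4/3))/4³ = 28/9 kN
  M_A = Pab²/L² = 12·(8/3)·(4/3)²/4² = 32/9 kN·m
  R_B = Pa²(a+3b)/L³ = 12·(8/3)²·((8/3)+3·(4/3))/4³ = 80/9 kN
  M_B = -Pa²b/L² = -12·(8/3)²·(4/3)/4² = -64/9 kN·m
Superposition: R_A = 1607/45 kN, M_A = 1204/45 kN·m, R_B = 2263/45 kN, M_B = -1496/45 kN·m

R_A = 1607/45 kN, M_A = 1204/45 kN·m, R_B = 2263/45 kN, M_B = -1496/45 kN·m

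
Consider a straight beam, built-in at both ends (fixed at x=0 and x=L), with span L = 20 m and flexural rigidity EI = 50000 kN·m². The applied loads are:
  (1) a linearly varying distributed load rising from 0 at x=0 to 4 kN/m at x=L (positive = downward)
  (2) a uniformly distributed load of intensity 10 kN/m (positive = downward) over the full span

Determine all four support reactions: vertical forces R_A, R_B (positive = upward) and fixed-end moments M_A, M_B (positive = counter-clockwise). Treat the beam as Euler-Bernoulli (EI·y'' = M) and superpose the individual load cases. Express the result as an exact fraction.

Load 1 — triangular load w₀=4 kN/m (0→w₀ over full span):
  R_A = 3w₀L/20 = 3·4·20/20 = 12 kN
  M_A = w₀L²/30 = 4·20²/30 = 160/3 kN·m
  R_B = 7w₀L/20 = 7·4·20/20 = 28 kN
  M_B = -w₀L²/20 = -4·20²/20 = -80 kN·m
Load 2 — uniform load w=10 kN/m over full span:
  R_A = wL/2 = 10·20/2 = 100 kN
  M_A = wL²/12 = 10·20²/12 = 1000/3 kN·m
  R_B = wL/2 = 10·20/2 = 100 kN
  M_B = -wL²/12 = -10·20²/12 = -1000/3 kN·m
Superposition: R_A = 112 kN, M_A = 1160/3 kN·m, R_B = 128 kN, M_B = -1240/3 kN·m

R_A = 112 kN, M_A = 1160/3 kN·m, R_B = 128 kN, M_B = -1240/3 kN·m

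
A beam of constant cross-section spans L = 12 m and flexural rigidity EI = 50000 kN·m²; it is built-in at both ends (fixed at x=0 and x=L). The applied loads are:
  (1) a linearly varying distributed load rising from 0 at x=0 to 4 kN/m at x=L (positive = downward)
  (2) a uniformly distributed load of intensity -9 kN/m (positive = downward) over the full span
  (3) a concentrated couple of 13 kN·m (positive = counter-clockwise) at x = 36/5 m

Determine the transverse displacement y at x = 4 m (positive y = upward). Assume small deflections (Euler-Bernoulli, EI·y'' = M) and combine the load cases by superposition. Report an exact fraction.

Load 1 — triangular load w₀=4 kN/m (0→w₀ over full span):
  y_1 = -w₀x²(L-x)²(x+2L)/(120LEI) = -4·4²·(12-4)²·(4+2·12)/(120·12·50000) = -224/140625 m
Load 2 — uniform load w=-9 kN/m over full span:
  y_2 = -wx²(L-x)²/(24EI) = -(-9)·4²·(12-4)²/(24·50000) = 24/3125 m
Load 3 — applied couple M₀=13 kN·m at a=36/5 m (b=L-a=24/5):
  y_3 = (R_Ax³/6 - M_Ax²/2)/EI  [x≤a] with R_A=39/25, M_A=104/25 = ((39/25)·4³/6 - (104/25)·4²/2)/50000 = -26/78125 m
Superposition: y = Σ y_i = 4046/703125 m ≈ 0.005754 m

y(4) = 4046/703125 m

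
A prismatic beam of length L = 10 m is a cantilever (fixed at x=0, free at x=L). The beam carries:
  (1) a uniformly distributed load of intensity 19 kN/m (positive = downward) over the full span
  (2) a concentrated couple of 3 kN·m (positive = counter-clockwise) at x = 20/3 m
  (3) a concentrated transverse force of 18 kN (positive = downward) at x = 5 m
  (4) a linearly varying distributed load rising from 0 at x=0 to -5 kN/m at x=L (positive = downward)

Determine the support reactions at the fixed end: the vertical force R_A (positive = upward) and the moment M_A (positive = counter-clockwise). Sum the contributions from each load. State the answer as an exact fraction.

R_A = 183 kN, M_A = 2611/3 kN·m

Load 1 — uniform load w=19 kN/m over full span:
  R_A = wL = 19·10 = 190 kN
  M_A = wL²/2 = 19·10²/2 = 950 kN·m
Load 2 — applied couple M₀=3 kN·m at a=20/3 m (b=L-a=10/3):
  R_A = 0 kN
  M_A = -M₀ = -3 kN·m
Load 3 — point force P=18 kN at a=5 m (b=L-a=5):
  R_A = P = 18 kN
  M_A = Pa = 18·5 = 90 kN·m
Load 4 — triangular load w₀=-5 kN/m (0→w₀ over full span):
  R_A = w₀L/2 = (-5)·10/2 = -25 kN
  M_A = w₀L²/3 = (-5)·10²/3 = -500/3 kN·m
Superposition: R_A = 183 kN, M_A = 2611/3 kN·m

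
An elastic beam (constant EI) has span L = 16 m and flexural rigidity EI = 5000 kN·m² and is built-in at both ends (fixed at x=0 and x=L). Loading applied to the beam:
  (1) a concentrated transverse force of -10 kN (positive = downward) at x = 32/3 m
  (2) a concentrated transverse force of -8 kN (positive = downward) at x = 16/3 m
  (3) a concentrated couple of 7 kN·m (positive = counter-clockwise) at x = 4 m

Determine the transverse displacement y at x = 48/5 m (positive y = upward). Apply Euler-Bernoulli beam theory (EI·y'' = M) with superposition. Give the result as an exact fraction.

Load 1 — point force P=-10 kN at a=32/3 m (b=L-a=16/3):
  y_1 = -Pb²x²(3aL-(3a+b)x)/(6L³EI)  [x≤a] = -(-10)·(16/3)²·(48/5)²·(3·(32/3)·16-(3·(32/3)+(16/3))·(48/5))/(6·16³·5000) = 512/15625 m
Load 2 — point force P=-8 kN at a=16/3 m (b=L-a=32/3):
  y_2 = -Pa²(L-x)²(3bL-(3b+a)(L-x))/(6L³EI)  [x>a] = -(-8)·(16/3)²·(16-(48/5))²·(3·(32/3)·16-(3·(32/3)+(16/3))·(16-(48/5)))/(6·16³·5000) = 131072/6328125 m
Load 3 — applied couple M₀=7 kN·m at a=4 m (b=L-a=12):
  y_3 = (R_Ax³/6 - M_Ax²/2 - M₀(x-a)²/2)/EI  [x>a] with R_A=63/128, M_A=-21/16 = ((63/128)·(48/5)³/6 - (-21/16)·(48/5)²/2 - 7·((48/5)-4)²/2)/5000 = 364/78125 m
Superposition: y = Σ y_i = 367916/6328125 m ≈ 0.058140 m

y(48/5) = 367916/6328125 m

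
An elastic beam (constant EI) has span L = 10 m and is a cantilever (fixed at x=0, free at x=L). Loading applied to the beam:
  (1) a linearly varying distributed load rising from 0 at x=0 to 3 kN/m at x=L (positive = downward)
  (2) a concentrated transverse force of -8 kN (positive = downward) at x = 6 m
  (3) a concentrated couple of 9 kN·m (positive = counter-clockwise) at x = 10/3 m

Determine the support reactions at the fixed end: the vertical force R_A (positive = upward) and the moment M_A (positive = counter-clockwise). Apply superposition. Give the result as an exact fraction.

Load 1 — triangular load w₀=3 kN/m (0→w₀ over full span):
  R_A = w₀L/2 = 3·10/2 = 15 kN
  M_A = w₀L²/3 = 3·10²/3 = 100 kN·m
Load 2 — point force P=-8 kN at a=6 m (b=L-a=4):
  R_A = P = (-8) = -8 kN
  M_A = Pa = (-8)·6 = -48 kN·m
Load 3 — applied couple M₀=9 kN·m at a=10/3 m (b=L-a=20/3):
  R_A = 0 kN
  M_A = -M₀ = -9 kN·m
Superposition: R_A = 7 kN, M_A = 43 kN·m

R_A = 7 kN, M_A = 43 kN·m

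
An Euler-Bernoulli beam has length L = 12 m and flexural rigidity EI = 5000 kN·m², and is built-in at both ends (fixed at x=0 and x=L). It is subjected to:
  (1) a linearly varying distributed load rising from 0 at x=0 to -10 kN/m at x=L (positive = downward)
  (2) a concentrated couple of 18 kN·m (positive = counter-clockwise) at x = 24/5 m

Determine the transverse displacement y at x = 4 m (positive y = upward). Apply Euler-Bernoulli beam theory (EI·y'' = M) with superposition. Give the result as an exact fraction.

y(4) = 5762/140625 m

Load 1 — triangular load w₀=-10 kN/m (0→w₀ over full span):
  y_1 = -w₀x²(L-x)²(x+2L)/(120LEI) = -(-10)·4²·(12-4)²·(4+2·12)/(120·12·5000) = 224/5625 m
Load 2 — applied couple M₀=18 kN·m at a=24/5 m (b=L-a=36/5):
  y_2 = (R_Ax³/6 - M_Ax²/2)/EI  [x≤a] with R_A=54/25, M_A=54/25 = ((54/25)·4³/6 - (54/25)·4²/2)/5000 = 18/15625 m
Superposition: y = Σ y_i = 5762/140625 m ≈ 0.040974 m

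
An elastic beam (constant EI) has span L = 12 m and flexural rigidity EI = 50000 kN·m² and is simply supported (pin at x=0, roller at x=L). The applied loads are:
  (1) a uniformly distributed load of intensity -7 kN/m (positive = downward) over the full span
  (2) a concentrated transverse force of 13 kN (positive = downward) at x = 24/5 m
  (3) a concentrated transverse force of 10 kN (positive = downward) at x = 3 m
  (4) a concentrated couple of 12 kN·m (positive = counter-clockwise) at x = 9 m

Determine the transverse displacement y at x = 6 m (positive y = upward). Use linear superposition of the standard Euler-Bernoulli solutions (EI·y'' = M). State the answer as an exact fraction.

Load 1 — uniform load w=-7 kN/m over full span:
  y_1 = -wx(L³-2Lx²+x³)/(24EI) = -(-7)·6·(12³-2·12·6²+6³)/(24·50000) = 189/5000 m
Load 2 — point force P=13 kN at a=24/5 m (b=L-a=36/5):
  y_2 = -Pa(L-x)(2Lx-a²-x²)/(6LEI)  [x>a] = -13·(24/5)·(12-6)·(2·12·6-(24/5)²-6²)/(6·12·50000) = -6903/781250 m
Load 3 — point force P=10 kN at a=3 m (b=L-a=9):
  y_3 = -Pa(L-x)(2Lx-a²-x²)/(6LEI)  [x>a] = -10·3·(12-6)·(2·12·6-3²-6²)/(6·12·50000) = -99/20000 m
Load 4 — applied couple M₀=12 kN·m at a=9 m (b=L-a=3):
  y_4 = (M₀x³/(6L)+C₁x)/EI  [x≤a] with C₁=M₀(3b²-L²)/(6L)=-39/2 = (12·6³/(6·12)+(-39/2)·6)/50000 = -81/50000 m
Superposition: y = Σ y_i = 279927/12500000 m ≈ 0.022394 m

y(6) = 279927/12500000 m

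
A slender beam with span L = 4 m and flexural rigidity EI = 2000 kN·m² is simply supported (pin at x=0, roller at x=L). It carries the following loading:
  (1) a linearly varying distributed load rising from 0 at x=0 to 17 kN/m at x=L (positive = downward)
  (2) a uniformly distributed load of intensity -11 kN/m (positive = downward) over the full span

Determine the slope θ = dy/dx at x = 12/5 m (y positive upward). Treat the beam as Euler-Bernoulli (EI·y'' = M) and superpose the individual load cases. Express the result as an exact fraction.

θ(12/5) = -2161/1406250 rad

Load 1 — triangular load w₀=17 kN/m (0→w₀ over full span):
  θ_1 = -w₀(7L⁴-30L²x²+15x⁴)/(360LEI) = -17·(7·4⁴-30·4²·(12/5)²+15·(12/5)⁴)/(360·4·2000) = 1972/703125 rad
Load 2 — uniform load w=-11 kN/m over full span:
  θ_2 = -w(L³-6Lx²+4x³)/(24EI) = -(-11)·(4³-6·4·(12/5)²+4·(12/5)³)/(24·2000) = -407/93750 rad
Superposition: θ = Σ θ_i = -2161/1406250 rad ≈ -0.001537 rad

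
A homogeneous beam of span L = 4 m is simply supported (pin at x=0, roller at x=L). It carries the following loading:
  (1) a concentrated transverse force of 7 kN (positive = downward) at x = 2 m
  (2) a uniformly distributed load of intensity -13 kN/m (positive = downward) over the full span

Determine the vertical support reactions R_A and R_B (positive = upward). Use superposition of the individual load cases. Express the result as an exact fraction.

Load 1 — point force P=7 kN at a=2 m (b=L-a=2):
  R_A = Pb/L = 7·2/4 = 7/2 kN
  R_B = Pa/L = 7·2/4 = 7/2 kN
Load 2 — uniform load w=-13 kN/m over full span:
  R_A = wL/2 = (-13)·4/2 = -26 kN
  R_B = wL/2 = (-13)·4/2 = -26 kN
Superposition: R_A = -45/2 kN, R_B = -45/2 kN

R_A = -45/2 kN, R_B = -45/2 kN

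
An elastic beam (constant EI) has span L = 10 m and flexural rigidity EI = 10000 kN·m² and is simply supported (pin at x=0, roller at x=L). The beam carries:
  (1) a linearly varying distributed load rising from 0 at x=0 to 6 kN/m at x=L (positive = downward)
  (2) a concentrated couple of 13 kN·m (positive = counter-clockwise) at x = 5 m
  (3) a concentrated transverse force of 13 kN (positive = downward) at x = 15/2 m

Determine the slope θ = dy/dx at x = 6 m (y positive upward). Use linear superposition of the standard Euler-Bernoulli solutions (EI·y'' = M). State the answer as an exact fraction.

θ(6) = 4189/960000 rad

Load 1 — triangular load w₀=6 kN/m (0→w₀ over full span):
  θ_1 = -w₀(7L⁴-30L²x²+15x⁴)/(360LEI) = -6·(7·10⁴-30·10²·6²+15·6⁴)/(360·10·10000) = 29/9375 rad
Load 2 — applied couple M₀=13 kN·m at a=5 m (b=L-a=5):
  θ_2 = (M₀x²/(2L)-M₀(x-a)+C₁)/EI  [x>a] with C₁=M₀(3b²-L²)/(6L)=-65/12 = (13·6²/(2·10)-13·(6-5)+(-65/12))/10000 = 299/600000 rad
Load 3 — point force P=13 kN at a=15/2 m (b=L-a=5/2):
  θ_3 = -Pb(L²-b²-3x²)/(6LEI)  [x≤a] = -13·(5/2)·(10²-(5/2)²-3·6²)/(6·10·10000) = 247/320000 rad
Superposition: θ = Σ θ_i = 4189/960000 rad ≈ 0.004364 rad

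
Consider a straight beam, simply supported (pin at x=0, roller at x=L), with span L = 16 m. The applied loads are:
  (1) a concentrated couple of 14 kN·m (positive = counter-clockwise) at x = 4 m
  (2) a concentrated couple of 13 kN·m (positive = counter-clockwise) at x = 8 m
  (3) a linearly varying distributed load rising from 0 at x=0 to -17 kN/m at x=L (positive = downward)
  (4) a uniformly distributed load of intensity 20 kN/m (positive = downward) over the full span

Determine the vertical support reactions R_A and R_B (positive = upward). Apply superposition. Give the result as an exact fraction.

Load 1 — applied couple M₀=14 kN·m at a=4 m (b=L-a=12):
  R_A = M₀/L = 14/16 = 7/8 kN
  R_B = -M₀/L = -14/16 = -7/8 kN
Load 2 — applied couple M₀=13 kN·m at a=8 m (b=L-a=8):
  R_A = M₀/L = 13/16 kN
  R_B = -M₀/L = -13/16 kN
Load 3 — triangular load w₀=-17 kN/m (0→w₀ over full span):
  R_A = w₀L/6 = (-17)·16/6 = -136/3 kN
  R_B = w₀L/3 = (-17)·16/3 = -272/3 kN
Load 4 — uniform load w=20 kN/m over full span:
  R_A = wL/2 = 20·16/2 = 160 kN
  R_B = wL/2 = 20·16/2 = 160 kN
Superposition: R_A = 5585/48 kN, R_B = 3247/48 kN

R_A = 5585/48 kN, R_B = 3247/48 kN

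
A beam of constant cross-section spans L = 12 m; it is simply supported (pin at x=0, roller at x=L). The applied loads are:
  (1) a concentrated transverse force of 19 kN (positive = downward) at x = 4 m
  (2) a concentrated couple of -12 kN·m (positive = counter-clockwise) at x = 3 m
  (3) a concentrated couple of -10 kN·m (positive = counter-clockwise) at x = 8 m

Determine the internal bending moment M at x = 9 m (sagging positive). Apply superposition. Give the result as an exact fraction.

M(9) = 49/2 kN·m

Load 1 — point force P=19 kN at a=4 m (b=L-a=8):
  M_1 = Pa(L-x)/L  [x>a] = 19·4·(12-9)/12 = 19 kN·m
Load 2 — applied couple M₀=-12 kN·m at a=3 m (b=L-a=9):
  M_2 = M₀x/L - M₀  [x>a] = (-12)·9/12 - (-12) = 3 kN·m
Load 3 — applied couple M₀=-10 kN·m at a=8 m (b=L-a=4):
  M_3 = M₀x/L - M₀  [x>a] = (-10)·9/12 - (-10) = 5/2 kN·m
Superposition: M = Σ M_i = 49/2 kN·m ≈ 24.500000 kN·m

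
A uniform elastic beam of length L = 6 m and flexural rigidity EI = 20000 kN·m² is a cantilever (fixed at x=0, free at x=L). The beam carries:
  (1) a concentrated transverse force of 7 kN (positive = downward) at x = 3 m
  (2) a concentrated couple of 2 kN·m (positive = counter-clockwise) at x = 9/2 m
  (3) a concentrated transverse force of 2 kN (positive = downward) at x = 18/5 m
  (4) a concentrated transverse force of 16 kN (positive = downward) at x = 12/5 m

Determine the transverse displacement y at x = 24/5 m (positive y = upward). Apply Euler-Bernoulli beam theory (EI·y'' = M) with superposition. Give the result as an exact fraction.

y(24/5) = -163863/10000000 m

Load 1 — point force P=7 kN at a=3 m (b=L-a=3):
  y_1 = -Pa²(3x-a)/(6EI)  [x>a] = -7·3²·(3·(24/5)-3)/(6·20000) = -1197/200000 m
Load 2 — applied couple M₀=2 kN·m at a=9/2 m (b=L-a=3/2):
  y_2 = M₀a(2x-a)/(2EI)  [x>a] = 2·(9/2)·(2·(24/5)-(9/2))/(2·20000) = 459/400000 m
Load 3 — point force P=2 kN at a=18/5 m (b=L-a=12/5):
  y_3 = -Pa²(3x-a)/(6EI)  [x>a] = -2·(18/5)²·(3·(24/5)-(18/5))/(6·20000) = -729/312500 m
Load 4 — point force P=16 kN at a=12/5 m (b=L-a=18/5):
  y_4 = -Pa²(3x-a)/(6EI)  [x>a] = -16·(12/5)²·(3·(24/5)-(12/5))/(6·20000) = -144/15625 m
Superposition: y = Σ y_i = -163863/10000000 m ≈ -0.016386 m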